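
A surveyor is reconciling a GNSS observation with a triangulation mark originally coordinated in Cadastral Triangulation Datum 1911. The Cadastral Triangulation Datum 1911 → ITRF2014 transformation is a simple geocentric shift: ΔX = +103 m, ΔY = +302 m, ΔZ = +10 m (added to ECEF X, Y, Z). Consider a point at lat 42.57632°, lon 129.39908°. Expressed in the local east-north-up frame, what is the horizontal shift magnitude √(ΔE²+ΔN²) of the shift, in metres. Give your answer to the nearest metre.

The local east axis at (φ, λ) is (−sin λ, cos λ, 0), so ΔE = −sin(129.39908°)·103 + cos(129.39908°)·302 = -271.28 m.
The local north axis is (−sin φ cos λ, −sin φ sin λ, cos φ), giving ΔN = 44.232 − 157.891 + 7.364 = -106.30 m.
Horizontal magnitude = √(ΔE² + ΔN²) = √((-271.28)² + (-106.30)²) = 291.36 m.

291 m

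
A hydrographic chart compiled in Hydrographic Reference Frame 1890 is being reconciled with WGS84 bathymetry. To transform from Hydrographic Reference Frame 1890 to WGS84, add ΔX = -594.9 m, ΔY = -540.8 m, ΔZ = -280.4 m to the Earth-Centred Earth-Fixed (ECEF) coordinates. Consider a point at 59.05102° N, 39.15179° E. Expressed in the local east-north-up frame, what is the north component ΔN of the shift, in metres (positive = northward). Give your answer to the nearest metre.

ΔN = 544 m

The local north axis is (−sin φ cos λ, −sin φ sin λ, cos φ), giving ΔN = 395.649 + 292.835 − 144.203 = 544.28 m.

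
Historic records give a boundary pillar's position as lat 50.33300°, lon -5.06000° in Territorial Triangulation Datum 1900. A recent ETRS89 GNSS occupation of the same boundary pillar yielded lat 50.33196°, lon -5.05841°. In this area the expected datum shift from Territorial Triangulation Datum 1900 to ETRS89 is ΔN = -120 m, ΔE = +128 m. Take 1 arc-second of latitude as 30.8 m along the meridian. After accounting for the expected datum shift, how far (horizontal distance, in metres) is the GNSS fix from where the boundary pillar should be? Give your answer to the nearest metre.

Observed coordinate differences: Δφ = -0.00104°, Δλ = +0.00159°.
Converting to metres (1° lat = 110880 m, cos φ = 0.638325): observed ΔN = -115.3 m, observed ΔE = 112.5 m.
Subtracting the expected shift leaves a residual of -115.3 − (-120) = 4.7 m north and 112.5 − (128) = -15.5 m east.
Residual distance = √(4.7² + (-15.5)²) = 16.2 m.

16 m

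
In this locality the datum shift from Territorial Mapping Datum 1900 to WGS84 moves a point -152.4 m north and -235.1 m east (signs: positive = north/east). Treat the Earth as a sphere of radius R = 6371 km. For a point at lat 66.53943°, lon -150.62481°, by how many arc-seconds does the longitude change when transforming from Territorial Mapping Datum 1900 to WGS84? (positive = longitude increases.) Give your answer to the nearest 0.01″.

At latitude 66.53943°, cos φ = 0.398118.
One radian of longitude at latitude φ spans R cos φ, so Δλ = ΔE / (R cos φ) = -235.1 / (6371000 × 0.398118) = -9.2690e-05 rad = -19.119″.

Δλ = -19.12″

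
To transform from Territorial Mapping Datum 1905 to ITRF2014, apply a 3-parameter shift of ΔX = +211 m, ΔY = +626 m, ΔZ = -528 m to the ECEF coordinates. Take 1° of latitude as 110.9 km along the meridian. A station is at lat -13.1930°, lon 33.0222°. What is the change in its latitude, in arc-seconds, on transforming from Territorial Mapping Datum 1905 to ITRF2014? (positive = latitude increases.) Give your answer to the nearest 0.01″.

Δφ = -12.85″

sin φ = -0.228232, cos φ = 0.973607, sin λ = 0.544964, cos λ = 0.838459.
North component: ΔN = −sin φ cos λ·ΔX − sin φ sin λ·ΔY + cos φ·ΔZ = −(-0.228232)(0.838459)(211) − (-0.228232)(0.544964)(626) + (0.973607)(-528) = -395.83 m.
1° of latitude spans 110900 m, so Δφ = -395.83 / 110900 × 3600 = -12.849″.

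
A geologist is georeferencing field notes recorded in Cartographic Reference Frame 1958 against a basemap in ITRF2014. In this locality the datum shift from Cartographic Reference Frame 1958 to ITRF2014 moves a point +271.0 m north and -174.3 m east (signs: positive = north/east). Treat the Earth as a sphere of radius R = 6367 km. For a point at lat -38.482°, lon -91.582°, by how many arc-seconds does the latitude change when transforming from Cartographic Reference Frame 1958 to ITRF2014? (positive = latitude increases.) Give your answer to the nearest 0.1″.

Δφ = 8.8″

On a sphere of radius R, 1 rad of latitude = R, so Δφ = ΔN / R = 271.0 / 6367000 = 4.2563e-05 rad = 8.779″.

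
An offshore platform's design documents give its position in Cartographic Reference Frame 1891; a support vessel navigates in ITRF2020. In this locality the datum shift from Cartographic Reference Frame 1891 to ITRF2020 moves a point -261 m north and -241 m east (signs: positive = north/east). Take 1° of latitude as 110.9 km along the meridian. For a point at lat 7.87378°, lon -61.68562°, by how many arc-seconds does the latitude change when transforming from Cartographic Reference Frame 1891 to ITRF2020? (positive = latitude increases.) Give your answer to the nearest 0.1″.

1° of latitude = 110.9 km, so Δφ = -261.0 / 110900 = -0.0023535° = -8.472″.

Δφ = -8.5″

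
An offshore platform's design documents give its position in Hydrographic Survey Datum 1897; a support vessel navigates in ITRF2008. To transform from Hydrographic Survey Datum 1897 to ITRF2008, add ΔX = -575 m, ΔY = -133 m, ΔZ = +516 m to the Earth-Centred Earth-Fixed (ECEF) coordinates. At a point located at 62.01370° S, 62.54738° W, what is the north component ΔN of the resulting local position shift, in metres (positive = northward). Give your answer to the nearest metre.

ΔN = 112 m

At φ = -62.01370°, λ = -62.54738°: sin φ = -0.883060, cos φ = 0.469260, sin λ = -0.887392, cos λ = 0.461015.
ΔN = −sin φ cos λ·ΔX − sin φ sin λ·ΔY + cos φ·ΔZ = −(-0.883060)(0.461015)(-575) − (-0.883060)(-0.887392)(-133) + (0.469260)(516) = 112.28 m.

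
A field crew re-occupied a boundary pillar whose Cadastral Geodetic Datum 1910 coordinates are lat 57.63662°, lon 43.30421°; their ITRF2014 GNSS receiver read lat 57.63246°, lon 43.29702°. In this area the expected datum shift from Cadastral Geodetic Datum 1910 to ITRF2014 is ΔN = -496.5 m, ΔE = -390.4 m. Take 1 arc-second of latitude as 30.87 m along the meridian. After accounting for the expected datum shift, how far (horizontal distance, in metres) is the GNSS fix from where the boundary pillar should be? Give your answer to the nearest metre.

51 m

Observed coordinate differences: Δφ = -0.00416°, Δλ = -0.00719°.
Converting to metres (1° lat = 111132 m, cos φ = 0.535287): observed ΔN = -462.3 m, observed ΔE = -427.7 m.
Subtracting the expected shift leaves a residual of -462.3 − (-496.5) = 34.2 m north and -427.7 − (-390.4) = -37.3 m east.
Residual distance = √(34.2² + (-37.3)²) = 50.6 m.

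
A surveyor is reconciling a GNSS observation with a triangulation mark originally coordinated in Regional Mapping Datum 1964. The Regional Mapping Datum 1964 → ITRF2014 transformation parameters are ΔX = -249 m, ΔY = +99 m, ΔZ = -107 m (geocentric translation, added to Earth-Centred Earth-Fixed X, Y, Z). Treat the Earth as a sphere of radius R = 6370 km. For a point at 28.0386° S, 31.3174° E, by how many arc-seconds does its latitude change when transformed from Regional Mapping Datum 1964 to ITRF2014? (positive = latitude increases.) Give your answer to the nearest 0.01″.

sin φ = -0.470066, cos φ = 0.882631, sin λ = 0.519779, cos λ = 0.854301.
North component: ΔN = −sin φ cos λ·ΔX − sin φ sin λ·ΔY + cos φ·ΔZ = −(-0.470066)(0.854301)(-249) − (-0.470066)(0.519779)(99) + (0.882631)(-107) = -170.25 m.
1° of latitude spans πR/180 = 111177 m, so Δφ = -170.25 / 111177 × 3600 = -5.513″.

Δφ = -5.51″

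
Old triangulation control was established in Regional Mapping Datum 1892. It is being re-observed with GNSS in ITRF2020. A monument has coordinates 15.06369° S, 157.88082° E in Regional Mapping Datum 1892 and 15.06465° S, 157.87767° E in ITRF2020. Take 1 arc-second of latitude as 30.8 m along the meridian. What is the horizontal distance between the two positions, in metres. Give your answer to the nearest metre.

Δφ = -15.06465° − -15.06369° = -0.00096°; Δλ = 157.87767° − 157.88082° = -0.00315°.
1° of latitude = 3600 × 30.80 = 110880 m.
ΔN = Δφ × 110880 = -106.4 m; ΔE = Δλ × 110880 × cos(-15.06369°) = -0.00315 × 110880 × 0.965638 = -337.3 m.
Distance = √(ΔE² + ΔN²) = √((-337.3)² + (-106.4)²) = 353.7 m.

354 m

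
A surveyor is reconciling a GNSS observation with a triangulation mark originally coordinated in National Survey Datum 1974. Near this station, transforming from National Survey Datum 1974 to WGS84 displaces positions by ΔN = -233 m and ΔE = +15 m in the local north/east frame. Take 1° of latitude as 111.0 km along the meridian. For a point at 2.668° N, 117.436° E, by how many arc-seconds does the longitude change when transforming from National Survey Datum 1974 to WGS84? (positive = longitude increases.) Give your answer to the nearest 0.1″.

At latitude 2.668°, cos φ = 0.998916.
1° of longitude at this latitude = 111.0 × cos φ = 110.88 km, so Δλ = 15.0 / 110879.7 = 0.0001353° = 0.487″.

Δλ = 0.5″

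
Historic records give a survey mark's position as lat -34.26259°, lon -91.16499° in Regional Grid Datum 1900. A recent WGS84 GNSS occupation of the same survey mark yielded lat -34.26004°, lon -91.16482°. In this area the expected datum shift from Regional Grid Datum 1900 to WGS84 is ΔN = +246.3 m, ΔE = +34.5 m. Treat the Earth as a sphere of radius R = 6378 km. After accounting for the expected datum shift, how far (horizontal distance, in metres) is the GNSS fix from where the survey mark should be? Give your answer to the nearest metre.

Observed coordinate differences: Δφ = +0.00255°, Δλ = +0.00017°.
Converting to metres (1° lat = 111317 m, cos φ = 0.826466): observed ΔN = 283.9 m, observed ΔE = 15.6 m.
Subtracting the expected shift leaves a residual of 283.9 − (246.3) = 37.6 m north and 15.6 − (34.5) = -18.9 m east.
Residual distance = √(37.6² + (-18.9)²) = 42.0 m.

42 m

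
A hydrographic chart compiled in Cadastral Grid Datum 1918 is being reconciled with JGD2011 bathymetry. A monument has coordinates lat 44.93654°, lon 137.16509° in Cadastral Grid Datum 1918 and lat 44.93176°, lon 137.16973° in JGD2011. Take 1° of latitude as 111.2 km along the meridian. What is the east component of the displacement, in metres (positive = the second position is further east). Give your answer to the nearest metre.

ΔE = 365 m

Δφ = 44.93176° − 44.93654° = -0.00478°; Δλ = 137.16973° − 137.16509° = +0.00464°.
ΔN = Δφ × 111200 = -531.5 m; ΔE = Δλ × 111200 × cos(44.93654°) = +0.00464 × 111200 × 0.707890 = 365.2 m.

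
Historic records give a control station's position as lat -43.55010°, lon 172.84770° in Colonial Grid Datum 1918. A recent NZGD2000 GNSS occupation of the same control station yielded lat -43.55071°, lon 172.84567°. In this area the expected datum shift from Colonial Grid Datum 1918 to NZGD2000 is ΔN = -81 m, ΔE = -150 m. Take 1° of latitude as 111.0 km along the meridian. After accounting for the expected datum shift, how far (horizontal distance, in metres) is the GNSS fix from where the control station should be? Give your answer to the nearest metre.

19 m

Observed coordinate differences: Δφ = -0.00061°, Δλ = -0.00203°.
Converting to metres (1° lat = 111000 m, cos φ = 0.724772): observed ΔN = -67.7 m, observed ΔE = -163.3 m.
Subtracting the expected shift leaves a residual of -67.7 − (-81) = 13.3 m north and -163.3 − (-150) = -13.3 m east.
Residual distance = √(13.3² + (-13.3)²) = 18.8 m.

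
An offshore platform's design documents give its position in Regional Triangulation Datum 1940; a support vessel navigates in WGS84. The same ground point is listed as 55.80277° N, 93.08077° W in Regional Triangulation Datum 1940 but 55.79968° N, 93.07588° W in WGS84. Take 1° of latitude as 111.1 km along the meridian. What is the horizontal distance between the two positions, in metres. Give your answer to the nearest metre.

459 m

Δφ = 55.79968° − 55.80277° = -0.00309°; Δλ = -93.07588° − -93.08077° = +0.00489°.
ΔN = Δφ × 111100 = -343.3 m; ΔE = Δλ × 111100 × cos(55.80277°) = +0.00489 × 111100 × 0.562043 = 305.3 m.
Distance = √(ΔE² + ΔN²) = √(305.3² + (-343.3)²) = 459.4 m.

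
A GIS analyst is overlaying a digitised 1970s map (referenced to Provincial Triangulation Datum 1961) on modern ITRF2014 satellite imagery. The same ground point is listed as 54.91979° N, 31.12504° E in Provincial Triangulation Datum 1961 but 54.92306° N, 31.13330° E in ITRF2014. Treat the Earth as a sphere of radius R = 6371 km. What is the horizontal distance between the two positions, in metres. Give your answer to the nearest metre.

641 m

Δφ = 54.92306° − 54.91979° = +0.00327°; Δλ = 31.13330° − 31.12504° = +0.00826°.
1° along a meridian = πR/180 = 111195 m.
ΔN = Δφ × 111195 = 363.6 m; ΔE = Δλ × 111195 × cos(54.91979°) = +0.00826 × 111195 × 0.574723 = 527.9 m.
Distance = √(ΔE² + ΔN²) = √(527.9² + 363.6²) = 641.0 m.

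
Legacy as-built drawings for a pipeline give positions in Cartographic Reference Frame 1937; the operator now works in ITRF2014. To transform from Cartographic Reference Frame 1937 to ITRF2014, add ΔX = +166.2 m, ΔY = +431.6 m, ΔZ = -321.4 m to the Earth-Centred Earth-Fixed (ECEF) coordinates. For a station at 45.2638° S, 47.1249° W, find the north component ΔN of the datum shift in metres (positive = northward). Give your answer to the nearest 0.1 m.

At φ = -45.2638°, λ = -47.1249°: sin φ = -0.710355, cos φ = 0.703844, sin λ = -0.732839, cos λ = 0.680402.
ΔN = −sin φ cos λ·ΔX − sin φ sin λ·ΔY + cos φ·ΔZ = −(-0.710355)(0.680402)(166.2) − (-0.710355)(-0.732839)(431.6) + (0.703844)(-321.4) = -370.57 m.

ΔN = -370.6 m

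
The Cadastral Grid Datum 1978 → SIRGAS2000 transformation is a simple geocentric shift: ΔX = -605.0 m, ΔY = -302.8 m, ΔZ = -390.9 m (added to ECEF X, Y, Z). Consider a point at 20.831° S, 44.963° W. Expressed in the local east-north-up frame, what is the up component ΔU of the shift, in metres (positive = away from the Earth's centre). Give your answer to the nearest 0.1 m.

ΔU = -61.1 m

The local up (radial) axis is (cos φ cos λ, cos φ sin λ, sin φ), giving ΔU = -400.094 + 199.987 + 139.009 = -61.10 m.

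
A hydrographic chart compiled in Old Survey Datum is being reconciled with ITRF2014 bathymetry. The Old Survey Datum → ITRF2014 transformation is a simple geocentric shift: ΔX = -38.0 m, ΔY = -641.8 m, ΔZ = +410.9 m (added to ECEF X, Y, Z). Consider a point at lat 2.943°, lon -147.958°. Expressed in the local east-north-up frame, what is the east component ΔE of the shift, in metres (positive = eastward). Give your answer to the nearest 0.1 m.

ΔE = 523.9 m

The local east axis at (φ, λ) is (−sin λ, cos λ, 0), so ΔE = −sin(-147.958°)·(-38.0) + cos(-147.958°)·(-641.8) = 523.87 m.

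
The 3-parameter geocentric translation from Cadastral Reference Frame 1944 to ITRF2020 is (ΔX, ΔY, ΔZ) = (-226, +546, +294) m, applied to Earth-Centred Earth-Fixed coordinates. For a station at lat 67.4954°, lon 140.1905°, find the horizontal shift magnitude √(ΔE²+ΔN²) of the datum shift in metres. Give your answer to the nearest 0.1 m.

The local east axis at (φ, λ) is (−sin λ, cos λ, 0), so ΔE = −sin(140.1905°)·(-226) + cos(140.1905°)·546 = -274.73 m.
The local north axis is (−sin φ cos λ, −sin φ sin λ, cos φ), giving ΔN = -160.388 − 322.949 + 112.531 = -370.81 m.
Horizontal magnitude = √(ΔE² + ΔN²) = √((-274.73)² + (-370.81)²) = 461.49 m.

461.5 m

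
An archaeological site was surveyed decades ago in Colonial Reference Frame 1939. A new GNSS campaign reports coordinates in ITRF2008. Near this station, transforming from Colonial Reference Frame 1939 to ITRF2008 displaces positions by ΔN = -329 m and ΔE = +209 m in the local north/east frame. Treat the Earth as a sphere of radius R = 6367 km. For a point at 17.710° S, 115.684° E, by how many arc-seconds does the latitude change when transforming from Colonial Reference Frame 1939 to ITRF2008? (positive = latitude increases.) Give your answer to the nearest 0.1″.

Δφ = -10.7″

On a sphere of radius R, 1 rad of latitude = R, so Δφ = ΔN / R = -329.0 / 6367000 = -5.1673e-05 rad = -10.658″.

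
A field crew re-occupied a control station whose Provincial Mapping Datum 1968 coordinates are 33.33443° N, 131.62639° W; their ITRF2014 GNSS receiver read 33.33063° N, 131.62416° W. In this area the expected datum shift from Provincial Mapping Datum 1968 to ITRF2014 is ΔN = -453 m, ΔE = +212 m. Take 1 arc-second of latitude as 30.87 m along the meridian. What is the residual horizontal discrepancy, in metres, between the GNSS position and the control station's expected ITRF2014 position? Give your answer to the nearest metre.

31 m

Observed coordinate differences: Δφ = -0.00380°, Δλ = +0.00223°.
Converting to metres (1° lat = 111132 m, cos φ = 0.835477): observed ΔN = -422.3 m, observed ΔE = 207.1 m.
Subtracting the expected shift leaves a residual of -422.3 − (-453) = 30.7 m north and 207.1 − (212) = -4.9 m east.
Residual distance = √(30.7² + (-4.9)²) = 31.1 m.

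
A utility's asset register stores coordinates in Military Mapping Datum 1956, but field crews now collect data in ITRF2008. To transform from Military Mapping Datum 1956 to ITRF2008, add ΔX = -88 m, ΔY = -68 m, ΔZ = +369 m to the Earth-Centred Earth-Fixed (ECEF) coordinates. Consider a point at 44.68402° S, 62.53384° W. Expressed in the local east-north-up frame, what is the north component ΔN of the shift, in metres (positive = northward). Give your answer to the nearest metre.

ΔN = 276 m

The local north axis is (−sin φ cos λ, −sin φ sin λ, cos φ), giving ΔN = -28.541 + 42.428 + 262.357 = 276.24 m.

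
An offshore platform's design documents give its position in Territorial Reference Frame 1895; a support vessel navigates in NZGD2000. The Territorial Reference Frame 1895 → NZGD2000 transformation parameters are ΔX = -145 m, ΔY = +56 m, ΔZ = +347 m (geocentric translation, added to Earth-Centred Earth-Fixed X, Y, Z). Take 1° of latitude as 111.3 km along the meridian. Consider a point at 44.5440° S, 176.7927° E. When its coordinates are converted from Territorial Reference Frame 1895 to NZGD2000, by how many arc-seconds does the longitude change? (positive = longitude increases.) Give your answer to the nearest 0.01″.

sin φ = -0.701457, cos φ = 0.712712, sin λ = 0.055949, cos λ = -0.998434.
East component: ΔE = −sin λ·ΔX + cos λ·ΔY = −(0.055949)(-145) + (-0.998434)(56) = -47.80 m.
1° of latitude spans 111300 m; at latitude φ, 1° of longitude spans that × cos φ = 79324.8 m, so Δλ = -47.80 / 79324.8 × 3600 = -2.169″.

Δλ = -2.17″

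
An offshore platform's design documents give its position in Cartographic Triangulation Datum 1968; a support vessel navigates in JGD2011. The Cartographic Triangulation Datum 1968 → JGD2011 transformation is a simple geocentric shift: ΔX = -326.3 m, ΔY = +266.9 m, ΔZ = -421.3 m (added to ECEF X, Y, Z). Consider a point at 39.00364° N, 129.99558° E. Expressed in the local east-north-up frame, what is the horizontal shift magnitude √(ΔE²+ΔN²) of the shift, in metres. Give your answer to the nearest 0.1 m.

593.3 m

The local east axis at (φ, λ) is (−sin λ, cos λ, 0), so ΔE = −sin(129.99558°)·(-326.3) + cos(129.99558°)·266.9 = 78.43 m.
The local north axis is (−sin φ cos λ, −sin φ sin λ, cos φ), giving ΔN = -131.993 − 128.688 − 327.395 = -588.08 m.
Horizontal magnitude = √(ΔE² + ΔN²) = √(78.43² + (-588.08)²) = 593.28 m.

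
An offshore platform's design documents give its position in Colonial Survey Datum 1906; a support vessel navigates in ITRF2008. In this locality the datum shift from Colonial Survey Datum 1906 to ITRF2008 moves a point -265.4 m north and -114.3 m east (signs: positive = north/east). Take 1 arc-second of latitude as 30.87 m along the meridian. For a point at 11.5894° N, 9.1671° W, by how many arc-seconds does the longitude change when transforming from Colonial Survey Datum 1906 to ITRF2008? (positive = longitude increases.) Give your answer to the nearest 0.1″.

Δλ = -3.8″

At latitude 11.5894°, cos φ = 0.979612.
1″ of longitude at this latitude = 30.87 × cos φ = 30.2406 m, so Δλ = -114.3 / 30.2406 = -3.780″.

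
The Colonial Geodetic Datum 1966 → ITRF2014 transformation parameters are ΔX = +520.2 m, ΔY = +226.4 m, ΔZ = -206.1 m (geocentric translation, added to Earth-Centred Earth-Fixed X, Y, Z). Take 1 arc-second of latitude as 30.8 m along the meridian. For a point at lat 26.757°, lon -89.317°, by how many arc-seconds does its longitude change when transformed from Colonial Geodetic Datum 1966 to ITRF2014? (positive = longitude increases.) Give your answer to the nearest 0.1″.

Δλ = 19.0″

sin φ = 0.450208, cos φ = 0.892924, sin λ = -0.999929, cos λ = 0.011920.
East component: ΔE = −sin λ·ΔX + cos λ·ΔY = −(-0.999929)(520.2) + (0.011920)(226.4) = 522.86 m.
1° of latitude spans 3600 × 30.80 = 110880 m; at latitude φ, 1° of longitude spans that × cos φ = 99007.4 m, so Δλ = 522.86 / 99007.4 × 3600 = 19.012″.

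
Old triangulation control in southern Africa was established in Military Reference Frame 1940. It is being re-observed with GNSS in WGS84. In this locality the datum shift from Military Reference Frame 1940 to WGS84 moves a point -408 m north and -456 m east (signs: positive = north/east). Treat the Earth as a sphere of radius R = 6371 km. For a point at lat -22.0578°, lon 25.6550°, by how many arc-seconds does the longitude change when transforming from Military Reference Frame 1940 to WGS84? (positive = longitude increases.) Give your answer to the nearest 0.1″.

Δλ = -15.9″

At latitude -22.0578°, cos φ = 0.926805.
One radian of longitude at latitude φ spans R cos φ, so Δλ = ΔE / (R cos φ) = -456.0 / (6371000 × 0.926805) = -7.7227e-05 rad = -15.929″.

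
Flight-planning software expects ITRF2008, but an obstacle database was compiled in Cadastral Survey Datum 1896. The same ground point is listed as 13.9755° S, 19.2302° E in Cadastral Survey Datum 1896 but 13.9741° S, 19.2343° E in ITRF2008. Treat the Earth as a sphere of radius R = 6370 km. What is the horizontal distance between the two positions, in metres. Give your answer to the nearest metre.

469 m

Δφ = -13.9741° − -13.9755° = +0.0014°; Δλ = 19.2343° − 19.2302° = +0.0041°.
1° along a meridian = πR/180 = 111177 m.
ΔN = Δφ × 111177 = 155.6 m; ΔE = Δλ × 111177 × cos(-13.9755°) = +0.0041 × 111177 × 0.970399 = 442.3 m.
Distance = √(ΔE² + ΔN²) = √(442.3² + 155.6²) = 468.9 m.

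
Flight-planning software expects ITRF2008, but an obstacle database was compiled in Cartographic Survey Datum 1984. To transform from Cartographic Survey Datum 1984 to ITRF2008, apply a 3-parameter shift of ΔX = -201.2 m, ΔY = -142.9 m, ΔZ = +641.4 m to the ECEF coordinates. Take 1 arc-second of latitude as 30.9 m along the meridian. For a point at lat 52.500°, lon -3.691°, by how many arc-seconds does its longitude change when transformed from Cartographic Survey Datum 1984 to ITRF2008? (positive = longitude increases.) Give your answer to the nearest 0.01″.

sin φ = 0.793353, cos φ = 0.608761, sin λ = -0.064376, cos λ = 0.997926.
East component: ΔE = −sin λ·ΔX + cos λ·ΔY = −(-0.064376)(-201.2) + (0.997926)(-142.9) = -155.56 m.
1° of latitude spans 3600 × 30.90 = 111240 m; at latitude φ, 1° of longitude spans that × cos φ = 67718.6 m, so Δλ = -155.56 / 67718.6 × 3600 = -8.270″.

Δλ = -8.27″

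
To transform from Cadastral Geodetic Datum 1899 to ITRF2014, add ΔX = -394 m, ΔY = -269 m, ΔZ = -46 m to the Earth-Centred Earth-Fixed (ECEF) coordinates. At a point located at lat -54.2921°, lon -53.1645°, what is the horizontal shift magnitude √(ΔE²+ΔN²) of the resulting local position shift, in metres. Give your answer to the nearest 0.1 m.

478.6 m

At φ = -54.2921°, λ = -53.1645°: sin φ = -0.812003, cos φ = 0.583653, sin λ = -0.800360, cos λ = 0.599520.
ΔE = −sin λ·ΔX + cos λ·ΔY = −(-0.800360)·(-394) + (0.599520)·(-269) = -476.61 m.
ΔN = −sin φ cos λ·ΔX − sin φ sin λ·ΔY + cos φ·ΔZ = −(-0.812003)(0.599520)(-394) − (-0.812003)(-0.800360)(-269) + (0.583653)(-46) = -43.83 m.
Horizontal magnitude = √(ΔE² + ΔN²) = √((-476.61)² + (-43.83)²) = 478.62 m.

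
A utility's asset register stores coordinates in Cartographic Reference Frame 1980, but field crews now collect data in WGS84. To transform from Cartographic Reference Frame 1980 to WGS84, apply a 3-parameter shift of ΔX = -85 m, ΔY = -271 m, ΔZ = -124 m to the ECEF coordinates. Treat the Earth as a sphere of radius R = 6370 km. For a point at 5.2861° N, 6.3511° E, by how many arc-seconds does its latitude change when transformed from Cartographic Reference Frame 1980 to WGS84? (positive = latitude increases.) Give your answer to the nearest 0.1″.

Δφ = -3.7″

sin φ = 0.092129, cos φ = 0.995747, sin λ = 0.110621, cos λ = 0.993863.
North component: ΔN = −sin φ cos λ·ΔX − sin φ sin λ·ΔY + cos φ·ΔZ = −(0.092129)(0.993863)(-85) − (0.092129)(0.110621)(-271) + (0.995747)(-124) = -112.93 m.
1° of latitude spans πR/180 = 111177 m, so Δφ = -112.93 / 111177 × 3600 = -3.657″.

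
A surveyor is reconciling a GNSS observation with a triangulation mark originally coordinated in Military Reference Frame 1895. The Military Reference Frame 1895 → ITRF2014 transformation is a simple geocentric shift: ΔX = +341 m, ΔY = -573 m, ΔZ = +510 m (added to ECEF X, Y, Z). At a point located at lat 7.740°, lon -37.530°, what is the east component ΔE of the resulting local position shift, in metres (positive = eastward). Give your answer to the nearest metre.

ΔE = -247 m

At φ = 7.740°, λ = -37.530°: sin φ = 0.134678, cos φ = 0.990889, sin λ = -0.609177, cos λ = 0.793034.
ΔE = −sin λ·ΔX + cos λ·ΔY = −(-0.609177)·(341) + (0.793034)·(-573) = -246.68 m.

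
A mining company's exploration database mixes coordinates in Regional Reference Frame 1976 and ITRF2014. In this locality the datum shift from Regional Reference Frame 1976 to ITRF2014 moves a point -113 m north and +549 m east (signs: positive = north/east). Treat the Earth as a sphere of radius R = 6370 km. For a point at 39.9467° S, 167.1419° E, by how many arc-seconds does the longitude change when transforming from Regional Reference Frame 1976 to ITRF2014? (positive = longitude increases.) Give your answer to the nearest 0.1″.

At latitude -39.9467°, cos φ = 0.766642.
One radian of longitude at latitude φ spans R cos φ, so Δλ = ΔE / (R cos φ) = 549.0 / (6370000 × 0.766642) = 1.1242e-04 rad = 23.188″.

Δλ = 23.2″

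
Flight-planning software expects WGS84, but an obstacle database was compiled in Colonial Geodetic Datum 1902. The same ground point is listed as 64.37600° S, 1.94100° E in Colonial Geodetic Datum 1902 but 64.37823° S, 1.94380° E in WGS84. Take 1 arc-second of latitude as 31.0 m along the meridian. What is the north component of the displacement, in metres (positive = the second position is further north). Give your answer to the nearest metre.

ΔN = -249 m

Δφ = -64.37823° − -64.37600° = -0.00223°; Δλ = 1.94380° − 1.94100° = +0.00280°.
1° of latitude = 3600 × 31.00 = 111600 m.
ΔN = Δφ × 111600 = -248.9 m; ΔE = Δλ × 111600 × cos(-64.37600°) = +0.00280 × 111600 × 0.432463 = 135.1 m.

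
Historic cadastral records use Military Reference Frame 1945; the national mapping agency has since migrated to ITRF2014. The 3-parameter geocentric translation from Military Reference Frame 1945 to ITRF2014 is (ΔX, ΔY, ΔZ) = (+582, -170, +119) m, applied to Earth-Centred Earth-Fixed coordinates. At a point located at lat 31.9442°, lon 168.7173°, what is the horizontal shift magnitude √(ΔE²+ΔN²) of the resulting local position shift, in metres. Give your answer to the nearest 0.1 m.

At φ = 31.9442°, λ = 168.7173°: sin φ = 0.529093, cos φ = 0.848564, sin λ = 0.195650, cos λ = -0.980674.
ΔE = −sin λ·ΔX + cos λ·ΔY = −(0.195650)·(582) + (-0.980674)·(-170) = 52.85 m.
ΔN = −sin φ cos λ·ΔX − sin φ sin λ·ΔY + cos φ·ΔZ = −(0.529093)(-0.980674)(582) − (0.529093)(0.195650)(-170) + (0.848564)(119) = 420.56 m.
Horizontal magnitude = √(ΔE² + ΔN²) = √(52.85² + 420.56²) = 423.87 m.

423.9 m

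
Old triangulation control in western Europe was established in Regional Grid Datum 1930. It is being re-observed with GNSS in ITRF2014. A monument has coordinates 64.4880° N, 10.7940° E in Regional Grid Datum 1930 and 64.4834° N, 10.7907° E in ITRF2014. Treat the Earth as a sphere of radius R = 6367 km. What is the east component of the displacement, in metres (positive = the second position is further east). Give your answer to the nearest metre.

ΔE = -158 m

Δφ = 64.4834° − 64.4880° = -0.0046°; Δλ = 10.7907° − 10.7940° = -0.0033°.
1° along a meridian = πR/180 = 111125 m.
ΔN = Δφ × 111125 = -511.2 m; ΔE = Δλ × 111125 × cos(64.4880°) = -0.0033 × 111125 × 0.430700 = -157.9 m.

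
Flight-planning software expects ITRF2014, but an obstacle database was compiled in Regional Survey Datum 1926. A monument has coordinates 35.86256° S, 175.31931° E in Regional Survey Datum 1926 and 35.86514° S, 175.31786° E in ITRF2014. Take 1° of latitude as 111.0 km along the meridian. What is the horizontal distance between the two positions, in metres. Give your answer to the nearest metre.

Δφ = -35.86514° − -35.86256° = -0.00258°; Δλ = 175.31786° − 175.31931° = -0.00145°.
ΔN = Δφ × 111000 = -286.4 m; ΔE = Δλ × 111000 × cos(-35.86256°) = -0.00145 × 111000 × 0.810425 = -130.4 m.
Distance = √(ΔE² + ΔN²) = √((-130.4)² + (-286.4)²) = 314.7 m.

315 m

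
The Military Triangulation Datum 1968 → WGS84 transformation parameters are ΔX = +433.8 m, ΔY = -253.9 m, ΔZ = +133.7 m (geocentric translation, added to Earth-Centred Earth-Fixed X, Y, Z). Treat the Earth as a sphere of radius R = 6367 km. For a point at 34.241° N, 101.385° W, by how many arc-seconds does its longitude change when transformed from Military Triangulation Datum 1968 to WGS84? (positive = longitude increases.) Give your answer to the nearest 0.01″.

sin φ = 0.562675, cos φ = 0.826678, sin λ = -0.980323, cos λ = -0.197401.
East component: ΔE = −sin λ·ΔX + cos λ·ΔY = −(-0.980323)(433.8) + (-0.197401)(-253.9) = 475.38 m.
1° of latitude spans πR/180 = 111125 m; at latitude φ, 1° of longitude spans that × cos φ = 91864.7 m, so Δλ = 475.38 / 91864.7 × 3600 = 18.629″.

Δλ = 18.63″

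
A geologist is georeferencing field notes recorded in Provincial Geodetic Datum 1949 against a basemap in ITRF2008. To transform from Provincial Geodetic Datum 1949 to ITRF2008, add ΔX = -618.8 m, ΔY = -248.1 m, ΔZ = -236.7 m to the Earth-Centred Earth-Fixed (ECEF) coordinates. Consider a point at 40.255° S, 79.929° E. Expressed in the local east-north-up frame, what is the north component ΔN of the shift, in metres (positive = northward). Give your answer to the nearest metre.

ΔN = -408 m

The local north axis is (−sin φ cos λ, −sin φ sin λ, cos φ), giving ΔN = -69.923 − 157.850 − 180.644 = -408.42 m.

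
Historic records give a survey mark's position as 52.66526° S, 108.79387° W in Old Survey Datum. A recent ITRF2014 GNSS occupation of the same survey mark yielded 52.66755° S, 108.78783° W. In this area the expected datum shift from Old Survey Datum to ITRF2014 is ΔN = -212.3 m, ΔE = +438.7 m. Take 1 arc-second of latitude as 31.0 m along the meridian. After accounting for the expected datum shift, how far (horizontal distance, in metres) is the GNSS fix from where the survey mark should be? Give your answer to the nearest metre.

Observed coordinate differences: Δφ = -0.00229°, Δλ = +0.00604°.
Converting to metres (1° lat = 111600 m, cos φ = 0.606471): observed ΔN = -255.6 m, observed ΔE = 408.8 m.
Subtracting the expected shift leaves a residual of -255.6 − (-212.3) = -43.3 m north and 408.8 − (438.7) = -29.9 m east.
Residual distance = √((-43.3)² + (-29.9)²) = 52.6 m.

53 m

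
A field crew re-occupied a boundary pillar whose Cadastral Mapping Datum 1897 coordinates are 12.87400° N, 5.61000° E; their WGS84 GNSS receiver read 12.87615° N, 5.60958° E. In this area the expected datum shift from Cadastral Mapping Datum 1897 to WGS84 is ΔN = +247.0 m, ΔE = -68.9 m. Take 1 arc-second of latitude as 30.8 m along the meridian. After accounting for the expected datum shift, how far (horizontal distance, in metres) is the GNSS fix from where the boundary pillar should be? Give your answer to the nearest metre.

25 m

Observed coordinate differences: Δφ = +0.00215°, Δλ = -0.00042°.
Converting to metres (1° lat = 110880 m, cos φ = 0.974862): observed ΔN = 238.4 m, observed ΔE = -45.4 m.
Subtracting the expected shift leaves a residual of 238.4 − (247.0) = -8.6 m north and -45.4 − (-68.9) = 23.5 m east.
Residual distance = √((-8.6)² + 23.5²) = 25.0 m.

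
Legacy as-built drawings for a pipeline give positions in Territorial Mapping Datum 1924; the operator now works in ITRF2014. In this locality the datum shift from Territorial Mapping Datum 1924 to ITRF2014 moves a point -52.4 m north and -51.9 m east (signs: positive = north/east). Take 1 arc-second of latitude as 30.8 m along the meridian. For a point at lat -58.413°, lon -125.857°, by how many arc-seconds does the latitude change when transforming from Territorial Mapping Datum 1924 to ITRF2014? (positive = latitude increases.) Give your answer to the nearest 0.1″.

1″ of latitude = 30.80 m, so Δφ = -52.4 / 30.80 = -1.701″.

Δφ = -1.7″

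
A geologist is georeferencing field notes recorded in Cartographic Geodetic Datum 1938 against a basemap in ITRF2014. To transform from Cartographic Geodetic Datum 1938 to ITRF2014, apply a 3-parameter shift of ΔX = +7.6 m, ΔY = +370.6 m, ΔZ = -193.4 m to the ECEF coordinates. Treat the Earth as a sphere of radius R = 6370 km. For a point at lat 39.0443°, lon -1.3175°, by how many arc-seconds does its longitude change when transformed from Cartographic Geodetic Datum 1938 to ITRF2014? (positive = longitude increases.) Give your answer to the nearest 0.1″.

Δλ = 15.5″

sin φ = 0.629921, cos φ = 0.776659, sin λ = -0.022993, cos λ = 0.999736.
East component: ΔE = −sin λ·ΔX + cos λ·ΔY = −(-0.022993)(7.6) + (0.999736)(370.6) = 370.68 m.
1° of latitude spans πR/180 = 111177 m; at latitude φ, 1° of longitude spans that × cos φ = 86347.0 m, so Δλ = 370.68 / 86347.0 × 3600 = 15.454″.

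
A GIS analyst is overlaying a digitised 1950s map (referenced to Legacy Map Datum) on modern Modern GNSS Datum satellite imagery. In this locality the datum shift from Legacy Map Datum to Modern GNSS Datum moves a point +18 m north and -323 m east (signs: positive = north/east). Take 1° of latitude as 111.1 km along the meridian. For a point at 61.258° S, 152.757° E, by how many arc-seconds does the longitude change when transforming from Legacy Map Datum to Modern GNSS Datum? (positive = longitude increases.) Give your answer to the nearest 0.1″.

At latitude -61.258°, cos φ = 0.480866.
1° of longitude at this latitude = 111.1 × cos φ = 53.42 km, so Δλ = -323.0 / 53424.3 = -0.0060459° = -21.765″.

Δλ = -21.8″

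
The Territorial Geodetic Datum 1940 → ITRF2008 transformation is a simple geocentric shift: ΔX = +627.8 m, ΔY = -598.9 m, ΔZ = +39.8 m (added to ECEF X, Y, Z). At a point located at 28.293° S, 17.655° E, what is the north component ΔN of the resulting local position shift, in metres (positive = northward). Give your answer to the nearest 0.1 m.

ΔN = 232.5 m

At φ = -28.293°, λ = 17.655°: sin φ = -0.473981, cos φ = 0.880535, sin λ = 0.303285, cos λ = 0.952900.
ΔN = −sin φ cos λ·ΔX − sin φ sin λ·ΔY + cos φ·ΔZ = −(-0.473981)(0.952900)(627.8) − (-0.473981)(0.303285)(-598.9) + (0.880535)(39.8) = 232.50 m.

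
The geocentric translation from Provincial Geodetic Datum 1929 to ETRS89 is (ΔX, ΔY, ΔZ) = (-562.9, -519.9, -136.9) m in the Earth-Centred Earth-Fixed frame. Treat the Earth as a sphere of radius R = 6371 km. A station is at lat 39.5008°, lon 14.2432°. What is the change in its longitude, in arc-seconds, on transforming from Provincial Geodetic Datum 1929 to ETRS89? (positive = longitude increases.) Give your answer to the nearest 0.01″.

Δλ = -15.33″

sin φ = 0.636089, cos φ = 0.771616, sin λ = 0.246038, cos λ = 0.969260.
East component: ΔE = −sin λ·ΔX + cos λ·ΔY = −(0.246038)(-562.9) + (0.969260)(-519.9) = -365.42 m.
1° of latitude spans πR/180 = 111195 m; at latitude φ, 1° of longitude spans that × cos φ = 85799.8 m, so Δλ = -365.42 / 85799.8 × 3600 = -15.332″.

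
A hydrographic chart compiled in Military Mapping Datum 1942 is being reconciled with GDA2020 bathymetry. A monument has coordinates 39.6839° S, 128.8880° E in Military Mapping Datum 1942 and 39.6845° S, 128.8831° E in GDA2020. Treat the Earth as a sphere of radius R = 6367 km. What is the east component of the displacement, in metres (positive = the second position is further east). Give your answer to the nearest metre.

Δφ = -39.6845° − -39.6839° = -0.0006°; Δλ = 128.8831° − 128.8880° = -0.0049°.
1° along a meridian = πR/180 = 111125 m.
ΔN = Δφ × 111125 = -66.7 m; ΔE = Δλ × 111125 × cos(-39.6839°) = -0.0049 × 111125 × 0.769579 = -419.0 m.

ΔE = -419 m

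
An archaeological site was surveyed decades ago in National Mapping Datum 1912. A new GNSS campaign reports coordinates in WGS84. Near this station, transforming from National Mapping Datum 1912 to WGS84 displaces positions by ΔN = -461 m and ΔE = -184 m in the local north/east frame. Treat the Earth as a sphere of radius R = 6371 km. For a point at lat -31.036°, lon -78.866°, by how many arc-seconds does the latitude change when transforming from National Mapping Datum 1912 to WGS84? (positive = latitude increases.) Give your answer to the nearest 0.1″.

On a sphere of radius R, 1 rad of latitude = R, so Δφ = ΔN / R = -461.0 / 6371000 = -7.2359e-05 rad = -14.925″.

Δφ = -14.9″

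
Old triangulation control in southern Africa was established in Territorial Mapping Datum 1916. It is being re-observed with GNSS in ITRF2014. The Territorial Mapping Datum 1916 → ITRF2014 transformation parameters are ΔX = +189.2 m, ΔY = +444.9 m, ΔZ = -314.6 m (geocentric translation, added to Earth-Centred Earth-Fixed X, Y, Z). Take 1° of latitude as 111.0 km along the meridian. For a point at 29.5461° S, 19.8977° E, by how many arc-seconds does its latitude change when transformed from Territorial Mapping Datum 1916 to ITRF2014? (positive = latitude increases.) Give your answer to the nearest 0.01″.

Δφ = -3.61″

sin φ = -0.493124, cos φ = 0.869959, sin λ = 0.340342, cos λ = 0.940302.
North component: ΔN = −sin φ cos λ·ΔX − sin φ sin λ·ΔY + cos φ·ΔZ = −(-0.493124)(0.940302)(189.2) − (-0.493124)(0.340342)(444.9) + (0.869959)(-314.6) = -111.29 m.
1° of latitude spans 111000 m, so Δφ = -111.29 / 111000 × 3600 = -3.609″.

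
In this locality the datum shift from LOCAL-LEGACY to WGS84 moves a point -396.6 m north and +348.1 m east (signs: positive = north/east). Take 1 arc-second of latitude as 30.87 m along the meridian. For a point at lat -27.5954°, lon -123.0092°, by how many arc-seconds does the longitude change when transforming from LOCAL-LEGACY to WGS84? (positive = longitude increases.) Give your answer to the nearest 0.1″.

At latitude -27.5954°, cos φ = 0.886241.
1″ of longitude at this latitude = 30.87 × cos φ = 27.3583 m, so Δλ = 348.1 / 27.3583 = 12.724″.

Δλ = 12.7″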